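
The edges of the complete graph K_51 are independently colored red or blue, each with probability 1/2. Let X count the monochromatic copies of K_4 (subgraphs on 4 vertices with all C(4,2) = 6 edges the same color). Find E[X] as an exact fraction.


Let X = Σ_S X_S over the C(51, 4) = 249900 subsets S of size 4, where X_S = 1 if the K_4 on S is monochromatic.
For a fixed S, the K_4 on S has C(4, 2) = 6 edges. P[all 6 edges red] = (1/2)^6, and likewise for blue, so P[monochromatic] = 2·(1/2)^6 = 2^{1 − 6} = 1/32.
By linearity: E[X] = C(51, 4) · 2^{1 − 6} = 249900 · 1/32 = 62475/8.
Numerically: E[X] ≈ 7809.375000.

E[X] = C(51,4)·2^(1−C(4,2)) = 62475/8 ≈ 7809.375000.


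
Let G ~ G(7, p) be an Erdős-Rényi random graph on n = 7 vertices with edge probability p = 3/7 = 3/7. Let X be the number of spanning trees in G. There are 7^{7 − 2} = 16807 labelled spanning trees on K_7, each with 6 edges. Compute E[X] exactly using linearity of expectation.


K_7 has 7^{7 − 2} = 16807 labelled spanning trees.
For each such spanning tree H, let X_H = 1 if all 6 edges of H are present in G. Then P[X_H = 1] = p^{6} = (3/7)^{6} = 729/117649.
By linearity: E[X] = Σ_H E[X_H] = 16807 · p^{6} = 16807 · 729/117649 = 729/7.
Numerically: E[X] ≈ 104.

E[X] = 16807 · (3/7)^{6} = 729/7 ≈ 104.


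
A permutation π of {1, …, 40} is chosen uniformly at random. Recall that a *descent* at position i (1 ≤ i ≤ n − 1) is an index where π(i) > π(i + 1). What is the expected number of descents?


Write X = Σ X_I over i = 1, …, 39, with X_I the indicator of one descent.
There are 39 indicators.
For each fixed i, the pair (π(i), π(i+1)) is a uniformly random ordered pair of distinct values from {1, …, 40}; by symmetry P[π(i) > π(i+1)] = 1/2.
By linearity: E[X] = 39 · (1/2) = (40 − 1) · (1/2) = 39/2 ≈ 19.50000.

E[X] = 39/2 = 19.50000.


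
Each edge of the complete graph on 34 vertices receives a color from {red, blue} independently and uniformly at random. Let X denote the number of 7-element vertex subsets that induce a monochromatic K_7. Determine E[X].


Let X = Σ_S X_S over the C(34, 7) = 5379616 subsets S of size 7, where X_S = 1 if the K_7 on S is monochromatic.
For a fixed S, the K_7 on S has C(7, 2) = 21 edges. P[all 21 edges red] = (1/2)^21, and likewise for blue, so P[monochromatic] = 2·(1/2)^21 = 2^{1 − 21} = 1/1048576.
By linearity: E[X] = C(34, 7) · 2^{1 − 21} = 5379616 · 1/1048576 = 168113/32768.
Numerically: E[X] ≈ 5.130.

E[X] = C(34,7)·2^(1−C(7,2)) = 168113/32768 ≈ 5.130.


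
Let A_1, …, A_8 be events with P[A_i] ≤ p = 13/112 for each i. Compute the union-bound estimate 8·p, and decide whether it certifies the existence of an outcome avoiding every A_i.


Union bound: P[∪_{i=1}^{8} A_i] ≤ Σ_i P[A_i] ≤ 8·p = 8·(13/112) = 13/14.
Numerically: 13/14 ≈ 0.928571.
Is 13/14 < 1? YES.
Since P[∪ A_i] ≤ 13/14 < 1, the complement has P[∩ A_i^c] ≥ 1 − 13/14 = 1/14 > 0, so some outcome avoids every A_i.

8·p = 13/14 ≈ 0.928571; existence CERTIFIED by the union bound.


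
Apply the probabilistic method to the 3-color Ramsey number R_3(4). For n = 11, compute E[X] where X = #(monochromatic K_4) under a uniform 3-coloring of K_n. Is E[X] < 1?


E[X] = C(11, 4) · 3^{1 − 6} = 330 · 3^{−5} = 330/243.
As a reduced fraction: E[X] = 110/81 ≈ 1.3580.
Is E[X] < 1? NO.
Since E[X] ≥ 1, the first-moment bound is inconclusive at n = 11; it does NOT by itself certify R_3(4) > 11.

E[X] = 110/81 ≈ 1.3580; E[X] ≥ 1; first-moment method inconclusive here.


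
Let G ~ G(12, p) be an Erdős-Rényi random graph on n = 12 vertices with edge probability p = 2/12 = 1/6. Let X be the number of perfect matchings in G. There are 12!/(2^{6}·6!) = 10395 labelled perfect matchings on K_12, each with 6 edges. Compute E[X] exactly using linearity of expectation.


K_12 has 12!/(2^{6}·6!) = 10395 labelled perfect matchings.
For each such perfect matching H, let X_H = 1 if all 6 edges of H are present in G. Then P[X_H = 1] = p^{6} = (1/6)^{6} = 1/46656.
By linearity of expectation: E[X] = Σ_H E[X_H] = 10395 · p^{6} = 10395 · 1/46656 = 385/1728.
Numerically: E[X] ≈ 0.222801.

E[X] = 10395 · (1/6)^{6} = 385/1728 ≈ 0.222801.


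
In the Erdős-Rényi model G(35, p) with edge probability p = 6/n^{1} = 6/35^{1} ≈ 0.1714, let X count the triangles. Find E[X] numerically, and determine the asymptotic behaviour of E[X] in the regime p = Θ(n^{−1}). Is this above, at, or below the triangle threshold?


Number of potential triangles: C(35, 3) = 6545.
Each occurs with probability p³ ≈ (0.1714)³ ≈ 5.037901e-03.
By linearity: E[X] = C(35, 3)·p³ ≈ 6545 · 5.037901e-03 ≈ 32.9731.
Here α = 1, so p = 6/n is exactly at the triangle threshold p ~ 1/n. Asymptotically E[X] → c³/6 = 6³/6 = 36 ≈ 36.0000, a bounded constant. In this regime the triangle count is asymptotically Poisson(c³/6).

E[X] ≈ 32.9731; in regime p = Θ(1/n^{1}) E[X] stays bounded (at the triangle threshold p ~ 1/n).


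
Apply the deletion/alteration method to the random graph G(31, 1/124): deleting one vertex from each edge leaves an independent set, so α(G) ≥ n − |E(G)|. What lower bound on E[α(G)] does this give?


E[|E(G)|] = C(31, 2)·p = 465 · (1/124) = 15/4.
E[α(G)] ≥ n − E[|E(G)|] = 31 − 15/4 = 109/4.
Numerically: ≈ 27.250000.
(This is only a lower bound; the true E[α(G)] may be larger.)

E[α(G)] ≥ 109/4 ≈ 27.250000.


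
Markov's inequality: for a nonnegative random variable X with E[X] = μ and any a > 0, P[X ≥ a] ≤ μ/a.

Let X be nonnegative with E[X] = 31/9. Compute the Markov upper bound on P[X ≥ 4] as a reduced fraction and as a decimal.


μ = E[X] = 31/9, a = 4.
Markov: P[X ≥ 4] ≤ μ/a = (31/9)/4 = 31/36.
Numerically: ≈ 0.8611.
(Since a = 4 > μ = 3.4444, the bound 31/36 is < 1 and informative.)

P[X ≥ 4] ≤ 31/36 ≈ 0.8611.


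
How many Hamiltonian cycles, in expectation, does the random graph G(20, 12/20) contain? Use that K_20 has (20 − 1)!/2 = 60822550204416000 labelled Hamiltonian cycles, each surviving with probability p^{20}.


K_20 has (20 − 1)!/2 = 60822550204416000 labelled Hamiltonian cycles.
For each such Hamiltonian cycle H, let X_H = 1 if all 20 edges of H are present in G. Then P[X_H = 1] = p^{20} = (3/5)^{20} = 3486784401/95367431640625.
By linearity of expectation: E[X] = Σ_H E[X_H] = 60822550204416000 · p^{20} = 60822550204416000 · 3486784401/95367431640625 = 1696600954254376560918528/762939453125.
Numerically: E[X] ≈ 2.224e+12.

E[X] = 60822550204416000 · (3/5)^{20} = 1696600954254376560918528/762939453125 ≈ 2.224e+12.


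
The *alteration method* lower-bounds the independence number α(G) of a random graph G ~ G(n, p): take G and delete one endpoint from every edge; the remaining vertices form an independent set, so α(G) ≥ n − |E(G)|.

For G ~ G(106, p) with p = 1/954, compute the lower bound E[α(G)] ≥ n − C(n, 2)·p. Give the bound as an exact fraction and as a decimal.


E[|E(G)|] = C(106, 2)·p = 5565 · (1/954) = 35/6.
E[α(G)] ≥ n − E[|E(G)|] = 106 − 35/6 = 601/6.
Numerically: ≈ 100.16667.
(This is only a lower bound; the true E[α(G)] may be larger.)

E[α(G)] ≥ 601/6 ≈ 100.16667.


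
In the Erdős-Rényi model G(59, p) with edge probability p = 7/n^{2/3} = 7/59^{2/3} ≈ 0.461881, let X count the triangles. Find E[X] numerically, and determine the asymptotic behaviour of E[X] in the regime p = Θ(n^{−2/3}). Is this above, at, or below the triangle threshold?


Number of potential triangles: C(59, 3) = 32509.
Each occurs with probability p³ ≈ (0.461881)³ ≈ 9.85349038e-02.
By linearity: E[X] = C(59, 3)·p³ ≈ 32509 · 9.85349038e-02 ≈ 3203.271186.
Since α = 2/3 < 1, p = c/n^{2/3} ≫ 1/n is above the triangle threshold p ~ 1/n. Asymptotically E[X] ~ (c³/6)·n^{3(1−α)} = (7³/6)·n^{1} → ∞; triangles are abundant w.h.p.

E[X] ≈ 3203.271186; in regime p = Θ(1/n^{2/3}) E[X] diverges (above the triangle threshold p ~ 1/n).


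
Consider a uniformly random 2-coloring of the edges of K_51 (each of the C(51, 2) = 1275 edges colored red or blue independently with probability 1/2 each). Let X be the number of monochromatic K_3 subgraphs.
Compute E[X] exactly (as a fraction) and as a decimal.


Let X = Σ_S X_S over the C(51, 3) = 20825 subsets S of size 3, where X_S = 1 if the K_3 on S is monochromatic.
For a fixed S, the K_3 on S has C(3, 2) = 3 edges. P[all 3 edges red] = (1/2)^3, and likewise for blue, so P[monochromatic] = 2·(1/2)^3 = 2^{1 − 3} = 1/4.
Summing: E[X] = C(51, 3) · 2^{1 − 3} = 20825 · 1/4 = 20825/4.
Numerically: E[X] ≈ 5206.25000.

E[X] = C(51,3)·2^(1−C(3,2)) = 20825/4 ≈ 5206.25000.


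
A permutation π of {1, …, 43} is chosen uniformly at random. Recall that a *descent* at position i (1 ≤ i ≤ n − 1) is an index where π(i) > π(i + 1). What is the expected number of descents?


Write X = Σ X_I over i = 1, …, 42, with X_I the indicator of one descent.
There are 42 indicators.
For each fixed i, the pair (π(i), π(i+1)) is a uniformly random ordered pair of distinct values from {1, …, 43}; by symmetry P[π(i) > π(i+1)] = 1/2.
By linearity: E[X] = 42 · (1/2) = (43 − 1) · (1/2) = 21 ≈ 21.00000.

E[X] = 21 = 21.00000.


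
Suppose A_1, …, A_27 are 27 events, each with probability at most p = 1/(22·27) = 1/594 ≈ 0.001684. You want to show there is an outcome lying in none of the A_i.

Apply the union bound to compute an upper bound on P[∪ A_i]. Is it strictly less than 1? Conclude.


Union bound: P[∪_{i=1}^{27} A_i] ≤ Σ_i P[A_i] ≤ 27·p = 27·(1/594) = 1/22.
Numerically: 1/22 ≈ 0.045455.
Is 1/22 < 1? YES.
Since P[∪ A_i] ≤ 1/22 < 1, the complement has P[∩ A_i^c] ≥ 1 − 1/22 = 21/22 > 0, so some outcome avoids every A_i.

27·p = 1/22 ≈ 0.045455; existence CERTIFIED by the union bound.


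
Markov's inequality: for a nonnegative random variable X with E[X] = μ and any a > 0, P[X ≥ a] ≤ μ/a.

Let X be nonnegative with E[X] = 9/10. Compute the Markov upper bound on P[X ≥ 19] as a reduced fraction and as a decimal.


μ = E[X] = 9/10, a = 19.
Markov: P[X ≥ 19] ≤ μ/a = (9/10)/19 = 9/190.
Numerically: ≈ 0.04737.
(Since a = 19 > μ = 0.90000, the bound 9/190 is < 1 and informative.)

P[X ≥ 19] ≤ 9/190 ≈ 0.04737.


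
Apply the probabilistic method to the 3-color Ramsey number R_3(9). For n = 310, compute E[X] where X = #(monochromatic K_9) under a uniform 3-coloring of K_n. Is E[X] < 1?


E[X] = C(310, 9) · 3^{1 − 36} = 64802334749614660 · 3^{−35} = 64802334749614660/50031545098999707.
As a reduced fraction: E[X] = 64802334749614660/50031545098999707 ≈ 1.2952295.
Is E[X] < 1? NO.
Since E[X] ≥ 1, the first-moment bound is inconclusive at n = 310; it does NOT by itself certify R_3(9) > 310.

E[X] = 64802334749614660/50031545098999707 ≈ 1.2952295; E[X] ≥ 1; first-moment method inconclusive here.


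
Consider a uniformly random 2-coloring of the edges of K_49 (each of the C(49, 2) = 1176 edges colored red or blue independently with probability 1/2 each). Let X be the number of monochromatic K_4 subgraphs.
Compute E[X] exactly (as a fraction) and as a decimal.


Let X = Σ_S X_S over the C(49, 4) = 211876 subsets S of size 4, where X_S = 1 if the K_4 on S is monochromatic.
For a fixed S, the K_4 on S has C(4, 2) = 6 edges. P[all 6 edges red] = (1/2)^6, and likewise for blue, so P[monochromatic] = 2·(1/2)^6 = 2^{1 − 6} = 1/32.
By linearity of expectation: E[X] = C(49, 4) · 2^{1 − 6} = 211876 · 1/32 = 52969/8.
Numerically: E[X] ≈ 6621.12500.

E[X] = C(49,4)·2^(1−C(4,2)) = 52969/8 ≈ 6621.12500.


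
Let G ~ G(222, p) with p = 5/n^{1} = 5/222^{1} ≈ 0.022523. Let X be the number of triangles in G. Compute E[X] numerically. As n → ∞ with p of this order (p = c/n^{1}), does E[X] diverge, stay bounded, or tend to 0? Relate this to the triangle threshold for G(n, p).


Number of potential triangles: C(222, 3) = 1798940.
Each occurs with probability p³ ≈ (0.022523)³ ≈ 1.1424865e-05.
By linearity: E[X] = C(222, 3)·p³ ≈ 1798940 · 1.1424865e-05 ≈ 20.55265.
Here α = 1, so p = 5/n is exactly at the triangle threshold p ~ 1/n. Asymptotically E[X] → c³/6 = 5³/6 = 125/6 ≈ 20.83333, a bounded constant. In this regime the triangle count is asymptotically Poisson(c³/6).

E[X] ≈ 20.55265; in regime p = Θ(1/n^{1}) E[X] stays bounded (at the triangle threshold p ~ 1/n).


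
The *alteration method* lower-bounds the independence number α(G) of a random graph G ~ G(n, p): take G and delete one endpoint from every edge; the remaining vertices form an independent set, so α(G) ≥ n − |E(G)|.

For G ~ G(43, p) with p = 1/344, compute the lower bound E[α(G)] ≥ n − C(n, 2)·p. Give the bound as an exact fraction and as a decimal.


E[|E(G)|] = C(43, 2)·p = 903 · (1/344) = 21/8.
E[α(G)] ≥ n − E[|E(G)|] = 43 − 21/8 = 323/8.
Numerically: ≈ 40.37500.
(This is only a lower bound; the true E[α(G)] may be larger.)

E[α(G)] ≥ 323/8 ≈ 40.37500.


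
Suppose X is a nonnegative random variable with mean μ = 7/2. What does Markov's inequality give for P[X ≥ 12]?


μ = E[X] = 7/2, a = 12.
Markov: P[X ≥ 12] ≤ μ/a = (7/2)/12 = 7/24.
Numerically: ≈ 0.292.
(Since a = 12 > μ = 3.500, the bound 7/24 is < 1 and informative.)

P[X ≥ 12] ≤ 7/24 ≈ 0.292.


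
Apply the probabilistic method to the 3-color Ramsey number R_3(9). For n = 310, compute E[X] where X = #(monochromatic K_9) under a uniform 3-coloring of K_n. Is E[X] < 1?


E[X] = C(310, 9) · 3^{1 − 36} = 64802334749614660 · 3^{−35} = 64802334749614660/50031545098999707.
As a reduced fraction: E[X] = 64802334749614660/50031545098999707 ≈ 1.2952295.
Is E[X] < 1? NO.
Since E[X] ≥ 1, the first-moment bound is inconclusive at n = 310; it does NOT by itself certify R_3(9) > 310.

E[X] = 64802334749614660/50031545098999707 ≈ 1.2952295; E[X] ≥ 1; first-moment method inconclusive here.


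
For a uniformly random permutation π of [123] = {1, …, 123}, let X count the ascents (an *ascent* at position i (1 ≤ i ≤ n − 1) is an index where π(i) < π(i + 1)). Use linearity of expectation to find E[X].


Write X = Σ X_I over i = 1, …, 122, with X_I the indicator of one ascent.
There are 122 indicators.
For each fixed i, the pair (π(i), π(i+1)) is a uniformly random ordered pair of distinct values from {1, …, 123}; by symmetry P[π(i) < π(i+1)] = 1/2.
By linearity: E[X] = 122 · (1/2) = (123 − 1) · (1/2) = 61 ≈ 61.00000.

E[X] = 61 = 61.00000.


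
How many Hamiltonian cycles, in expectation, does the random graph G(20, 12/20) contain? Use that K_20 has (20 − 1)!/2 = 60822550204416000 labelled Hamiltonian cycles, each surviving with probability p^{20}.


K_20 has (20 − 1)!/2 = 60822550204416000 labelled Hamiltonian cycles.
For each such Hamiltonian cycle H, let X_H = 1 if all 20 edges of H are present in G. Then P[X_H = 1] = p^{20} = (3/5)^{20} = 3486784401/95367431640625.
By linearity of expectation: E[X] = Σ_H E[X_H] = 60822550204416000 · p^{20} = 60822550204416000 · 3486784401/95367431640625 = 1696600954254376560918528/762939453125.
Numerically: E[X] ≈ 2.2238e+12.

E[X] = 60822550204416000 · (3/5)^{20} = 1696600954254376560918528/762939453125 ≈ 2.2238e+12.


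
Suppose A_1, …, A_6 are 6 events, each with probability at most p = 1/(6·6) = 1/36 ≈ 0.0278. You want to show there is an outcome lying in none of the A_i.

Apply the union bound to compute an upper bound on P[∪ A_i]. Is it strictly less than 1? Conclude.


Union bound: P[∪_{i=1}^{6} A_i] ≤ Σ_i P[A_i] ≤ 6·p = 6·(1/36) = 1/6.
Numerically: 1/6 ≈ 0.1667.
Is 1/6 < 1? YES.
Since P[∪ A_i] ≤ 1/6 < 1, the complement has P[∩ A_i^c] ≥ 1 − 1/6 = 5/6 > 0, so some outcome avoids every A_i.

6·p = 1/6 ≈ 0.1667; existence CERTIFIED by the union bound.


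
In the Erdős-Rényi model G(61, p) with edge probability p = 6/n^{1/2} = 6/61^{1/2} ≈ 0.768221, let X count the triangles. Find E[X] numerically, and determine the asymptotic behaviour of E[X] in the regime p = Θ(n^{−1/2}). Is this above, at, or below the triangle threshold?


Number of potential triangles: C(61, 3) = 35990.
Each occurs with probability p³ ≈ (0.768221)³ ≈ 4.53376493e-01.
By linearity: E[X] = C(61, 3)·p³ ≈ 35990 · 4.53376493e-01 ≈ 16317.019979.
Since α = 1/2 < 1, p = c/n^{1/2} ≫ 1/n is above the triangle threshold p ~ 1/n. Asymptotically E[X] ~ (c³/6)·n^{3(1−α)} = (6³/6)·n^{1.5} → ∞; triangles are abundant w.h.p.

E[X] ≈ 16317.019979; in regime p = Θ(1/n^{1/2}) E[X] diverges (above the triangle threshold p ~ 1/n).


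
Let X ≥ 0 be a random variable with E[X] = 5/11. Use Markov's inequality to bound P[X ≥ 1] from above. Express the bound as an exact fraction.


μ = E[X] = 5/11, a = 1.
Markov: P[X ≥ 1] ≤ μ/a = (5/11)/1 = 5/11.
Numerically: ≈ 0.45455.
(Since a = 1 > μ = 0.45455, the bound 5/11 is < 1 and informative.)

P[X ≥ 1] ≤ 5/11 ≈ 0.45455.


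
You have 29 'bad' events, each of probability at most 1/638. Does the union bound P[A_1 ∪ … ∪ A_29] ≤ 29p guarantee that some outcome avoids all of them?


Union bound: P[∪_{i=1}^{29} A_i] ≤ Σ_i P[A_i] ≤ 29·p = 29·(1/638) = 1/22.
Numerically: 1/22 ≈ 0.0454545.
Is 1/22 < 1? YES.
Since P[∪ A_i] ≤ 1/22 < 1, the complement has P[∩ A_i^c] ≥ 1 − 1/22 = 21/22 > 0, so some outcome avoids every A_i.

29·p = 1/22 ≈ 0.0454545; existence CERTIFIED by the union bound.


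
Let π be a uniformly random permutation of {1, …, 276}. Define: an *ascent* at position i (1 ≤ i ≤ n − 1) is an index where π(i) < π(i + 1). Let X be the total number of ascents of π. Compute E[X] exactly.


Write X = Σ X_I over i = 1, …, 275, with X_I the indicator of one ascent.
There are 275 indicators.
For each fixed i, the pair (π(i), π(i+1)) is a uniformly random ordered pair of distinct values from {1, …, 276}; by symmetry P[π(i) < π(i+1)] = 1/2.
By linearity: E[X] = 275 · (1/2) = (276 − 1) · (1/2) = 275/2 ≈ 137.500.

E[X] = 275/2 = 137.500.


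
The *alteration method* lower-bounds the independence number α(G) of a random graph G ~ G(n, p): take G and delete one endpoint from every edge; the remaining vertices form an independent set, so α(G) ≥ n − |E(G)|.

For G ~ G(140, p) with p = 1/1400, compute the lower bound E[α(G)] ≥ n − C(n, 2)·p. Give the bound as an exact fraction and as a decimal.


E[|E(G)|] = C(140, 2)·p = 9730 · (1/1400) = 139/20.
E[α(G)] ≥ n − E[|E(G)|] = 140 − 139/20 = 2661/20.
Numerically: ≈ 133.05000.
(This is only a lower bound; the true E[α(G)] may be larger.)

E[α(G)] ≥ 2661/20 ≈ 133.05000.


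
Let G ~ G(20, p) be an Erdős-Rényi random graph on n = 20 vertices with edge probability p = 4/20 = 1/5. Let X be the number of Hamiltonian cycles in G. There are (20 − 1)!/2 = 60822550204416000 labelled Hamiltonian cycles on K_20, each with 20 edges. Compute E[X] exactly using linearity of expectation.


K_20 has (20 − 1)!/2 = 60822550204416000 labelled Hamiltonian cycles.
For each such Hamiltonian cycle H, let X_H = 1 if all 20 edges of H are present in G. Then P[X_H = 1] = p^{20} = (1/5)^{20} = 1/95367431640625.
By linearity of expectation: E[X] = Σ_H E[X_H] = 60822550204416000 · p^{20} = 60822550204416000 · 1/95367431640625 = 486580401635328/762939453125.
Numerically: E[X] ≈ 637.8.

E[X] = 60822550204416000 · (1/5)^{20} = 486580401635328/762939453125 ≈ 637.8.


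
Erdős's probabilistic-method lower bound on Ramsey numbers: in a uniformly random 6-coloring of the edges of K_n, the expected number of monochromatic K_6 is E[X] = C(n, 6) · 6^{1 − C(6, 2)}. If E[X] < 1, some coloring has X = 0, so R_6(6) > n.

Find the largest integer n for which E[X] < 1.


We need C(n, 6) · 6^{1 − 15} < 1, i.e. C(n, 6) < 6^{15 − 1} = 78364164096.
Check values of n near the boundary:
  n = 194: C(194, 6) = 68482017072; 68482017072 < 78364164096? YES
  n = 195: C(195, 6) = 70656049360; 70656049360 < 78364164096? YES
  n = 196: C(196, 6) = 72887293024; 72887293024 < 78364164096? YES
  n = 197: C(197, 6) = 75176946208; 75176946208 < 78364164096? YES
  n = 198: C(198, 6) = 77526225777; 77526225777 < 78364164096? YES
  n = 199: C(199, 6) = 79936367511; 79936367511 < 78364164096? NO
The largest n with C(n, 6) < 78364164096 is n = 198 (where E[X] = 25842075259/26121388032 ≈ 0.989). Hence R_6(6) > 198, i.e. R_6(6) ≥ 199.

Largest n = 198; hence R_6(6) > 198.


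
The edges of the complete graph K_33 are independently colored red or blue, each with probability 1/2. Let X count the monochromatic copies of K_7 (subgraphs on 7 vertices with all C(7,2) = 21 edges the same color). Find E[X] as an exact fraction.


Let X = Σ_S X_S over the C(33, 7) = 4272048 subsets S of size 7, where X_S = 1 if the K_7 on S is monochromatic.
For a fixed S, the K_7 on S has C(7, 2) = 21 edges. P[all 21 edges red] = (1/2)^21, and likewise for blue, so P[monochromatic] = 2·(1/2)^21 = 2^{1 − 21} = 1/1048576.
By linearity of expectation: E[X] = C(33, 7) · 2^{1 − 21} = 4272048 · 1/1048576 = 267003/65536.
Numerically: E[X] ≈ 4.07414.

E[X] = C(33,7)·2^(1−C(7,2)) = 267003/65536 ≈ 4.07414.


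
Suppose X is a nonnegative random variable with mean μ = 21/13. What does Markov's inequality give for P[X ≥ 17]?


μ = E[X] = 21/13, a = 17.
Markov: P[X ≥ 17] ≤ μ/a = (21/13)/17 = 21/221.
Numerically: ≈ 0.095.
(Since a = 17 > μ = 1.615, the bound 21/221 is < 1 and informative.)

P[X ≥ 17] ≤ 21/221 ≈ 0.095.


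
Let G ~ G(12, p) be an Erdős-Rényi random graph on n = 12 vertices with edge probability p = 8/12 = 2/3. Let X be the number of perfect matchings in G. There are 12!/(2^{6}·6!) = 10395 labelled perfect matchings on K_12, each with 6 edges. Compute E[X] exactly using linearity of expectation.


K_12 has 12!/(2^{6}·6!) = 10395 labelled perfect matchings.
For each such perfect matching H, let X_H = 1 if all 6 edges of H are present in G. Then P[X_H = 1] = p^{6} = (2/3)^{6} = 64/729.
Summing the indicators: E[X] = Σ_H E[X_H] = 10395 · p^{6} = 10395 · 64/729 = 24640/27.
Numerically: E[X] ≈ 912.6.

E[X] = 10395 · (2/3)^{6} = 24640/27 ≈ 912.6.


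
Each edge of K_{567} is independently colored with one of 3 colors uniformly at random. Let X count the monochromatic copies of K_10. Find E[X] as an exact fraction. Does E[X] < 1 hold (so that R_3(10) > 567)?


E[X] = C(567, 10) · 3^{1 − 45} = 873787071273467749398 · 3^{−44} = 873787071273467749398/984770902183611232881.
As a reduced fraction: E[X] = 10787494707079848758/12157665459056928801 ≈ 0.887300.
Is E[X] < 1? YES.
Since E[X] < 1, there exists a 3-coloring of K_{567} with no monochromatic K_10; hence R_3(10) > 567.

E[X] = 10787494707079848758/12157665459056928801 ≈ 0.887300; E[X] < 1, so R_3(10) > 567.


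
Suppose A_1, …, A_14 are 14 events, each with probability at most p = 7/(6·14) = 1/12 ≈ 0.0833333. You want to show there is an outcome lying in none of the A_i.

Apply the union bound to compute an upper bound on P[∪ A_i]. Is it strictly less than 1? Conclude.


Union bound: P[∪_{i=1}^{14} A_i] ≤ Σ_i P[A_i] ≤ 14·p = 14·(1/12) = 7/6.
Numerically: 7/6 ≈ 1.1666667.
Is 7/6 < 1? NO.
Since the bound 7/6 is ≥ 1, the union bound is uninformative here; it does NOT by itself certify existence.

14·p = 7/6 ≈ 1.1666667; existence NOT certified by the union bound.


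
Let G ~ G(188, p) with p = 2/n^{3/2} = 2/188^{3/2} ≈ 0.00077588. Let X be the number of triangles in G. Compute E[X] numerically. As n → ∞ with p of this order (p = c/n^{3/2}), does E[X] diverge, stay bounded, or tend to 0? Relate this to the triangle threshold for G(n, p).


Number of potential triangles: C(188, 3) = 1089836.
Each occurs with probability p³ ≈ (0.00077588)³ ≈ 4.6706752e-10.
By linearity: E[X] = C(188, 3)·p³ ≈ 1089836 · 4.6706752e-10 ≈ 0.00051.
Since α = 3/2 > 1, p = c/n^{3/2} = o(1/n) is below the triangle threshold p ~ 1/n. Asymptotically E[X] ~ (c³/6)·n^{3(1−α)} = (2³/6)·n^{-1.5} → 0, so by Markov's inequality G has no triangles w.h.p.

E[X] ≈ 0.00051; in regime p = Θ(1/n^{3/2}) E[X] tends to 0 (below the triangle threshold p ~ 1/n).


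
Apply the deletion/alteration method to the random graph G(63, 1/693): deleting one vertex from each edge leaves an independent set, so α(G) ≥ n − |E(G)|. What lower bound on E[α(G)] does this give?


E[|E(G)|] = C(63, 2)·p = 1953 · (1/693) = 31/11.
E[α(G)] ≥ n − E[|E(G)|] = 63 − 31/11 = 662/11.
Numerically: ≈ 60.1818.
(This is only a lower bound; the true E[α(G)] may be larger.)

E[α(G)] ≥ 662/11 ≈ 60.1818.


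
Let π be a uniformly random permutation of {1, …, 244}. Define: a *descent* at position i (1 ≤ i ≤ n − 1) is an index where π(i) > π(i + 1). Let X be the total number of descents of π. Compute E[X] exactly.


Write X = Σ X_I over i = 1, …, 243, with X_I the indicator of one descent.
There are 243 indicators.
For each fixed i, the pair (π(i), π(i+1)) is a uniformly random ordered pair of distinct values from {1, …, 244}; by symmetry P[π(i) > π(i+1)] = 1/2.
By linearity: E[X] = 243 · (1/2) = (244 − 1) · (1/2) = 243/2 ≈ 121.500000.

E[X] = 243/2 = 121.500000.


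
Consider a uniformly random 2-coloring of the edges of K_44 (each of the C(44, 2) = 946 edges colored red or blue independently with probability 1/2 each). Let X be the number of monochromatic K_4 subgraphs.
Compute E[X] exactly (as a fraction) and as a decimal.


Let X = Σ_S X_S over the C(44, 4) = 135751 subsets S of size 4, where X_S = 1 if the K_4 on S is monochromatic.
For a fixed S, the K_4 on S has C(4, 2) = 6 edges. P[all 6 edges red] = (1/2)^6, and likewise for blue, so P[monochromatic] = 2·(1/2)^6 = 2^{1 − 6} = 1/32.
Summing: E[X] = C(44, 4) · 2^{1 − 6} = 135751 · 1/32 = 135751/32.
Numerically: E[X] ≈ 4242.219.

E[X] = C(44,4)·2^(1−C(4,2)) = 135751/32 ≈ 4242.219.


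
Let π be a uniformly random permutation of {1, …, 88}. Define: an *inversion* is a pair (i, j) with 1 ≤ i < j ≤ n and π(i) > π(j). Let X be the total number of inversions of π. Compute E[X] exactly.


Write X = Σ X_I over the C(88, 2) = 3828 pairs i < j, with X_I the indicator of one inversion.
There are 3828 indicators.
For each fixed pair i < j, the values π(i) and π(j) are two distinct elements of {1, …, 88} in uniformly random order; by symmetry P[π(i) > π(j)] = 1/2.
By linearity: E[X] = 3828 · (1/2) = C(88, 2) · (1/2) = 3828/2 = 1914 ≈ 1914.0000.

E[X] = 1914 = 1914.0000.


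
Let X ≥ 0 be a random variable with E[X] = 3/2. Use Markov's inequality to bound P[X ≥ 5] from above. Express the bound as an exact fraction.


μ = E[X] = 3/2, a = 5.
Markov: P[X ≥ 5] ≤ μ/a = (3/2)/5 = 3/10.
Numerically: ≈ 0.30000.
(Since a = 5 > μ = 1.50000, the bound 3/10 is < 1 and informative.)

P[X ≥ 5] ≤ 3/10 ≈ 0.30000.


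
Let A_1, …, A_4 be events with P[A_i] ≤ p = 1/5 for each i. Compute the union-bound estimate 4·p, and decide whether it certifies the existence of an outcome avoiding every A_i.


Union bound: P[∪_{i=1}^{4} A_i] ≤ Σ_i P[A_i] ≤ 4·p = 4·(1/5) = 4/5.
Numerically: 4/5 ≈ 0.8000.
Is 4/5 < 1? YES.
Since P[∪ A_i] ≤ 4/5 < 1, the complement has P[∩ A_i^c] ≥ 1 − 4/5 = 1/5 > 0, so some outcome avoids every A_i.

4·p = 4/5 ≈ 0.8000; existence CERTIFIED by the union bound.


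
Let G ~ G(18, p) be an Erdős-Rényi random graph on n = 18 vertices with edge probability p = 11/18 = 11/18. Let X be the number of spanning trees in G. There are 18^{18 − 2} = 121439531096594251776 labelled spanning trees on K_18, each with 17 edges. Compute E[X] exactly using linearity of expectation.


K_18 has 18^{18 − 2} = 121439531096594251776 labelled spanning trees.
For each such spanning tree H, let X_H = 1 if all 17 edges of H are present in G. Then P[X_H = 1] = p^{17} = (11/18)^{17} = 505447028499293771/2185911559738696531968.
By linearity: E[X] = Σ_H E[X_H] = 121439531096594251776 · p^{17} = 121439531096594251776 · 505447028499293771/2185911559738696531968 = 505447028499293771/18.
Numerically: E[X] ≈ 2.808e+16.

E[X] = 121439531096594251776 · (11/18)^{17} = 505447028499293771/18 ≈ 2.808e+16.


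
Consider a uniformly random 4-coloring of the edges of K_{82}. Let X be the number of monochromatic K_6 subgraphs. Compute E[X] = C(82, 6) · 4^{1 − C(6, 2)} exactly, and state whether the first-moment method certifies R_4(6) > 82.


E[X] = C(82, 6) · 4^{1 − 15} = 350161812 · 4^{−14} = 350161812/268435456.
As a reduced fraction: E[X] = 87540453/67108864 ≈ 1.304.
Is E[X] < 1? NO.
Since E[X] ≥ 1, the first-moment bound is inconclusive at n = 82; it does NOT by itself certify R_4(6) > 82.

E[X] = 87540453/67108864 ≈ 1.304; E[X] ≥ 1; first-moment method inconclusive here.


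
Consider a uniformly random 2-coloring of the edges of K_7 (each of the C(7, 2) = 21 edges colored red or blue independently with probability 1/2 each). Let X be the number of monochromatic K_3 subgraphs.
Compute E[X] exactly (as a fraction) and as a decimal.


Let X = Σ_S X_S over the C(7, 3) = 35 subsets S of size 3, where X_S = 1 if the K_3 on S is monochromatic.
For a fixed S, the K_3 on S has C(3, 2) = 3 edges. P[all 3 edges red] = (1/2)^3, and likewise for blue, so P[monochromatic] = 2·(1/2)^3 = 2^{1 − 3} = 1/4.
By linearity of expectation: E[X] = C(7, 3) · 2^{1 − 3} = 35 · 1/4 = 35/4.
Numerically: E[X] ≈ 8.750000.

E[X] = C(7,3)·2^(1−C(3,2)) = 35/4 ≈ 8.750000.


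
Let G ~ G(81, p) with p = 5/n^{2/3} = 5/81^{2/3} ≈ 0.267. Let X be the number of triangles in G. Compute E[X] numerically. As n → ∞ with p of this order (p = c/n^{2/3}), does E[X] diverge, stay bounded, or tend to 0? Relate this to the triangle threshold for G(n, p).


Number of potential triangles: C(81, 3) = 85320.
Each occurs with probability p³ ≈ (0.267)³ ≈ 1.90520e-02.
By linearity: E[X] = C(81, 3)·p³ ≈ 85320 · 1.90520e-02 ≈ 1625.514.
Since α = 2/3 < 1, p = c/n^{2/3} ≫ 1/n is above the triangle threshold p ~ 1/n. Asymptotically E[X] ~ (c³/6)·n^{3(1−α)} = (5³/6)·n^{1} → ∞; triangles are abundant w.h.p.

E[X] ≈ 1625.514; in regime p = Θ(1/n^{2/3}) E[X] diverges (above the triangle threshold p ~ 1/n).


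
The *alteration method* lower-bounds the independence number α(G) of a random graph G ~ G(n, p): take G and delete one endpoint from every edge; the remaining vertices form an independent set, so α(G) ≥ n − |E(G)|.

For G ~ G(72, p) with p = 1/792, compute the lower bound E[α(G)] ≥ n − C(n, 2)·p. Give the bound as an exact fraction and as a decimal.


E[|E(G)|] = C(72, 2)·p = 2556 · (1/792) = 71/22.
E[α(G)] ≥ n − E[|E(G)|] = 72 − 71/22 = 1513/22.
Numerically: ≈ 68.7727.
(This is only a lower bound; the true E[α(G)] may be larger.)

E[α(G)] ≥ 1513/22 ≈ 68.7727.


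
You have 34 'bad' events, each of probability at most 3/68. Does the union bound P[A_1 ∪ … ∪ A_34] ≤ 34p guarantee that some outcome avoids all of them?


Union bound: P[∪_{i=1}^{34} A_i] ≤ Σ_i P[A_i] ≤ 34·p = 34·(3/68) = 3/2.
Numerically: 3/2 ≈ 1.500.
Is 3/2 < 1? NO.
Since the bound 3/2 is ≥ 1, the union bound is uninformative here; it does NOT by itself certify existence.

34·p = 3/2 ≈ 1.500; existence NOT certified by the union bound.


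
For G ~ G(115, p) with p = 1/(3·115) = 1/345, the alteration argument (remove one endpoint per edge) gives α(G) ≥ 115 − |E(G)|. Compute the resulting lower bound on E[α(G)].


E[|E(G)|] = C(115, 2)·p = 6555 · (1/345) = 19.
E[α(G)] ≥ n − E[|E(G)|] = 115 − 19 = 96.
Numerically: ≈ 96.000000.
(This is only a lower bound; the true E[α(G)] may be larger.)

E[α(G)] ≥ 96 ≈ 96.000000.


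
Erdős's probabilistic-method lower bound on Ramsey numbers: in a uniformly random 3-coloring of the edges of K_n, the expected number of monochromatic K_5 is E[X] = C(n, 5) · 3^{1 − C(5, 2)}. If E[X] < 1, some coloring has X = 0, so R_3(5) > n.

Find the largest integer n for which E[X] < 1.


We need C(n, 5) · 3^{1 − 10} < 1, i.e. C(n, 5) < 3^{10 − 1} = 19683.
Check values of n near the boundary:
  n = 14: C(14, 5) = 2002; 2002 < 19683? YES
  n = 15: C(15, 5) = 3003; 3003 < 19683? YES
  n = 16: C(16, 5) = 4368; 4368 < 19683? YES
  n = 17: C(17, 5) = 6188; 6188 < 19683? YES
  n = 18: C(18, 5) = 8568; 8568 < 19683? YES
  n = 19: C(19, 5) = 11628; 11628 < 19683? YES
  n = 20: C(20, 5) = 15504; 15504 < 19683? YES
  n = 21: C(21, 5) = 20349; 20349 < 19683? NO
  n = 22: C(22, 5) = 26334; 26334 < 19683? NO
The largest n with C(n, 5) < 19683 is n = 20 (where E[X] = 5168/6561 ≈ 0.7876848). Hence R_3(5) > 20, i.e. R_3(5) ≥ 21.

Largest n = 20; hence R_3(5) > 20.


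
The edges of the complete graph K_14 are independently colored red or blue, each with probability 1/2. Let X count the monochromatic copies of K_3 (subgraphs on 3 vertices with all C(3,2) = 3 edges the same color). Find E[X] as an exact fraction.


Let X = Σ_S X_S over the C(14, 3) = 364 subsets S of size 3, where X_S = 1 if the K_3 on S is monochromatic.
For a fixed S, the K_3 on S has C(3, 2) = 3 edges. P[all 3 edges red] = (1/2)^3, and likewise for blue, so P[monochromatic] = 2·(1/2)^3 = 2^{1 − 3} = 1/4.
Summing: E[X] = C(14, 3) · 2^{1 − 3} = 364 · 1/4 = 91.
Numerically: E[X] ≈ 91.000000.

E[X] = C(14,3)·2^(1−C(3,2)) = 91 ≈ 91.000000.


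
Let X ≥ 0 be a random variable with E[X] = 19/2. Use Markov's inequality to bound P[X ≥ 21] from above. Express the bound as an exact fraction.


μ = E[X] = 19/2, a = 21.
Markov: P[X ≥ 21] ≤ μ/a = (19/2)/21 = 19/42.
Numerically: ≈ 0.452381.
(Since a = 21 > μ = 9.500000, the bound 19/42 is < 1 and informative.)

P[X ≥ 21] ≤ 19/42 ≈ 0.452381.


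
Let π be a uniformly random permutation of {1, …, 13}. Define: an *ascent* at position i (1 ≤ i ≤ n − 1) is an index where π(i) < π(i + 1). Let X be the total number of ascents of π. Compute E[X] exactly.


Write X = Σ X_I over i = 1, …, 12, with X_I the indicator of one ascent.
There are 12 indicators.
For each fixed i, the pair (π(i), π(i+1)) is a uniformly random ordered pair of distinct values from {1, …, 13}; by symmetry P[π(i) < π(i+1)] = 1/2.
By linearity: E[X] = 12 · (1/2) = (13 − 1) · (1/2) = 6 ≈ 6.000.

E[X] = 6 = 6.000.


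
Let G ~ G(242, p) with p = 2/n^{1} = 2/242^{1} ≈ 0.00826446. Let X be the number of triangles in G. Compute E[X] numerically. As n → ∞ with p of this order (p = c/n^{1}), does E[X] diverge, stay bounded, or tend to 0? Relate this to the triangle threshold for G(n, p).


Number of potential triangles: C(242, 3) = 2332880.
Each occurs with probability p³ ≈ (0.00826446)³ ≈ 5.64473930e-07.
By linearity: E[X] = C(242, 3)·p³ ≈ 2332880 · 5.64473930e-07 ≈ 1.316850.
Here α = 1, so p = 2/n is exactly at the triangle threshold p ~ 1/n. Asymptotically E[X] → c³/6 = 2³/6 = 4/3 ≈ 1.333333, a bounded constant. In this regime the triangle count is asymptotically Poisson(c³/6).

E[X] ≈ 1.316850; in regime p = Θ(1/n^{1}) E[X] stays bounded (at the triangle threshold p ~ 1/n).


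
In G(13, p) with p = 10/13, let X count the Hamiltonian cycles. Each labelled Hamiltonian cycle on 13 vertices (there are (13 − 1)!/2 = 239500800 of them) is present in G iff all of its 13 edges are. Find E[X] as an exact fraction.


K_13 has (13 − 1)!/2 = 239500800 labelled Hamiltonian cycles.
For each such Hamiltonian cycle H, let X_H = 1 if all 13 edges of H are present in G. Then P[X_H = 1] = p^{13} = (10/13)^{13} = 10000000000000/302875106592253.
By linearity: E[X] = Σ_H E[X_H] = 239500800 · p^{13} = 239500800 · 10000000000000/302875106592253 = 2395008000000000000000/302875106592253.
Numerically: E[X] ≈ 7.9076e+06.

E[X] = 239500800 · (10/13)^{13} = 2395008000000000000000/302875106592253 ≈ 7.9076e+06.


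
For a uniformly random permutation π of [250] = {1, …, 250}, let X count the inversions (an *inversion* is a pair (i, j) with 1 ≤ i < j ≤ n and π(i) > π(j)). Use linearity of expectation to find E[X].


Write X = Σ X_I over the C(250, 2) = 31125 pairs i < j, with X_I the indicator of one inversion.
There are 31125 indicators.
For each fixed pair i < j, the values π(i) and π(j) are two distinct elements of {1, …, 250} in uniformly random order; by symmetry P[π(i) > π(j)] = 1/2.
By linearity: E[X] = 31125 · (1/2) = C(250, 2) · (1/2) = 31125/2 = 31125/2 ≈ 15562.500000.

E[X] = 31125/2 = 15562.500000.


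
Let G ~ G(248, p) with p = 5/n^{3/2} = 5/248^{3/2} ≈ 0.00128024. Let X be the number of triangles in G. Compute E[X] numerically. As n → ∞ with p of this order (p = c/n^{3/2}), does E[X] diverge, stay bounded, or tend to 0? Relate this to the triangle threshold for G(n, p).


Number of potential triangles: C(248, 3) = 2511496.
Each occurs with probability p³ ≈ (0.00128024)³ ≈ 2.09834768e-09.
By linearity: E[X] = C(248, 3)·p³ ≈ 2511496 · 2.09834768e-09 ≈ 0.005270.
Since α = 3/2 > 1, p = c/n^{3/2} = o(1/n) is below the triangle threshold p ~ 1/n. Asymptotically E[X] ~ (c³/6)·n^{3(1−α)} = (5³/6)·n^{-1.5} → 0, so by Markov's inequality G has no triangles w.h.p.

E[X] ≈ 0.005270; in regime p = Θ(1/n^{3/2}) E[X] tends to 0 (below the triangle threshold p ~ 1/n).


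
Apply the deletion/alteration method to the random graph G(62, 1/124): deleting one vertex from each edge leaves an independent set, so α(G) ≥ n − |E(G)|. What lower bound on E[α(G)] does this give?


E[|E(G)|] = C(62, 2)·p = 1891 · (1/124) = 61/4.
E[α(G)] ≥ n − E[|E(G)|] = 62 − 61/4 = 187/4.
Numerically: ≈ 46.75000.
(This is only a lower bound; the true E[α(G)] may be larger.)

E[α(G)] ≥ 187/4 ≈ 46.75000.


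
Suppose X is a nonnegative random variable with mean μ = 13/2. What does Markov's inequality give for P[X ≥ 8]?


μ = E[X] = 13/2, a = 8.
Markov: P[X ≥ 8] ≤ μ/a = (13/2)/8 = 13/16.
Numerically: ≈ 0.812.
(Since a = 8 > μ = 6.500, the bound 13/16 is < 1 and informative.)

P[X ≥ 8] ≤ 13/16 ≈ 0.812.


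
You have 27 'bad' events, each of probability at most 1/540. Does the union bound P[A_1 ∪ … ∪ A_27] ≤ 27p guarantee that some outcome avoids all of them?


Union bound: P[∪_{i=1}^{27} A_i] ≤ Σ_i P[A_i] ≤ 27·p = 27·(1/540) = 1/20.
Numerically: 1/20 ≈ 0.0500000.
Is 1/20 < 1? YES.
Since P[∪ A_i] ≤ 1/20 < 1, the complement has P[∩ A_i^c] ≥ 1 − 1/20 = 19/20 > 0, so some outcome avoids every A_i.

27·p = 1/20 ≈ 0.0500000; existence CERTIFIED by the union bound.


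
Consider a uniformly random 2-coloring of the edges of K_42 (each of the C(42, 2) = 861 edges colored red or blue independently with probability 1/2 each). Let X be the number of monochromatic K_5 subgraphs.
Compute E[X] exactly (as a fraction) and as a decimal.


Let X = Σ_S X_S over the C(42, 5) = 850668 subsets S of size 5, where X_S = 1 if the K_5 on S is monochromatic.
For a fixed S, the K_5 on S has C(5, 2) = 10 edges. P[all 10 edges red] = (1/2)^10, and likewise for blue, so P[monochromatic] = 2·(1/2)^10 = 2^{1 − 10} = 1/512.
Summing: E[X] = C(42, 5) · 2^{1 − 10} = 850668 · 1/512 = 212667/128.
Numerically: E[X] ≈ 1661.461.

E[X] = C(42,5)·2^(1−C(5,2)) = 212667/128 ≈ 1661.461.


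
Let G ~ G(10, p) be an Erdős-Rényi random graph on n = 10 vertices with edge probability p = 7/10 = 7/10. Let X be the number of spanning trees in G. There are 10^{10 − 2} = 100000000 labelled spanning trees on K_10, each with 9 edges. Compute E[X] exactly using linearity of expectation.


K_10 has 10^{10 − 2} = 100000000 labelled spanning trees.
For each such spanning tree H, let X_H = 1 if all 9 edges of H are present in G. Then P[X_H = 1] = p^{9} = (7/10)^{9} = 40353607/1000000000.
Summing the indicators: E[X] = Σ_H E[X_H] = 100000000 · p^{9} = 100000000 · 40353607/1000000000 = 40353607/10.
Numerically: E[X] ≈ 4.0354e+06.

E[X] = 100000000 · (7/10)^{9} = 40353607/10 ≈ 4.0354e+06.


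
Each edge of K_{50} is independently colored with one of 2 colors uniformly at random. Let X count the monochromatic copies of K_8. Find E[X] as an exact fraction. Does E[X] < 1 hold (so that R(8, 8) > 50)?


E[X] = C(50, 8) · 2^{1 − 28} = 536878650 · 2^{−27} = 536878650/134217728.
As a reduced fraction: E[X] = 268439325/67108864 ≈ 4.000.
Is E[X] < 1? NO.
Since E[X] ≥ 1, the first-moment bound is inconclusive at n = 50; it does NOT by itself certify R(8, 8) > 50.

E[X] = 268439325/67108864 ≈ 4.000; E[X] ≥ 1; first-moment method inconclusive here.
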